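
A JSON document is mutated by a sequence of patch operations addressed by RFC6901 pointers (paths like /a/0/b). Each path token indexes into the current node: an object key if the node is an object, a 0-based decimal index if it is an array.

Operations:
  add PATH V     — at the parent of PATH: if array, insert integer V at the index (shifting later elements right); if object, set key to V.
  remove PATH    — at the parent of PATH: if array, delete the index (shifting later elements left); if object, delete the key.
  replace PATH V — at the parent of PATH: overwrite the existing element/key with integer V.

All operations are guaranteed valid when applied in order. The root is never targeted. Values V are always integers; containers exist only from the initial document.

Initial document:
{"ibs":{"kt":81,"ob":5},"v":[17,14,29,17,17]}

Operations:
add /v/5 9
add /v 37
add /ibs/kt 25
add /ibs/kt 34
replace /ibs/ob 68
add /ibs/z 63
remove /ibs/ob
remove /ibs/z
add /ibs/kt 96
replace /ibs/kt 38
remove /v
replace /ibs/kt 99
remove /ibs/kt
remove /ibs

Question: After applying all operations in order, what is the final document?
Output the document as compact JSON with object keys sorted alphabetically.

Answer: {}

Derivation:
After op 1 (add /v/5 9): {"ibs":{"kt":81,"ob":5},"v":[17,14,29,17,17,9]}
After op 2 (add /v 37): {"ibs":{"kt":81,"ob":5},"v":37}
After op 3 (add /ibs/kt 25): {"ibs":{"kt":25,"ob":5},"v":37}
After op 4 (add /ibs/kt 34): {"ibs":{"kt":34,"ob":5},"v":37}
After op 5 (replace /ibs/ob 68): {"ibs":{"kt":34,"ob":68},"v":37}
After op 6 (add /ibs/z 63): {"ibs":{"kt":34,"ob":68,"z":63},"v":37}
After op 7 (remove /ibs/ob): {"ibs":{"kt":34,"z":63},"v":37}
After op 8 (remove /ibs/z): {"ibs":{"kt":34},"v":37}
After op 9 (add /ibs/kt 96): {"ibs":{"kt":96},"v":37}
After op 10 (replace /ibs/kt 38): {"ibs":{"kt":38},"v":37}
After op 11 (remove /v): {"ibs":{"kt":38}}
After op 12 (replace /ibs/kt 99): {"ibs":{"kt":99}}
After op 13 (remove /ibs/kt): {"ibs":{}}
After op 14 (remove /ibs): {}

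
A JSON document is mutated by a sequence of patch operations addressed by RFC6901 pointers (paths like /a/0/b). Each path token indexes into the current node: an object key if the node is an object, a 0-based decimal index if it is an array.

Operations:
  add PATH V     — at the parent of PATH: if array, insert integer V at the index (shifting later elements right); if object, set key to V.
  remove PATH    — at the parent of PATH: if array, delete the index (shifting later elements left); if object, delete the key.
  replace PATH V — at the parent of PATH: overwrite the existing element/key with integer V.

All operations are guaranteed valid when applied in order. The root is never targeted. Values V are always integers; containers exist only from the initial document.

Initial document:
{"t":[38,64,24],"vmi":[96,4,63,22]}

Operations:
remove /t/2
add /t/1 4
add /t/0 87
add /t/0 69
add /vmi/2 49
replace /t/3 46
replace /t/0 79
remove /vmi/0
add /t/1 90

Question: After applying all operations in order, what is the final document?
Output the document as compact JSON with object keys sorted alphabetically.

After op 1 (remove /t/2): {"t":[38,64],"vmi":[96,4,63,22]}
After op 2 (add /t/1 4): {"t":[38,4,64],"vmi":[96,4,63,22]}
After op 3 (add /t/0 87): {"t":[87,38,4,64],"vmi":[96,4,63,22]}
After op 4 (add /t/0 69): {"t":[69,87,38,4,64],"vmi":[96,4,63,22]}
After op 5 (add /vmi/2 49): {"t":[69,87,38,4,64],"vmi":[96,4,49,63,22]}
After op 6 (replace /t/3 46): {"t":[69,87,38,46,64],"vmi":[96,4,49,63,22]}
After op 7 (replace /t/0 79): {"t":[79,87,38,46,64],"vmi":[96,4,49,63,22]}
After op 8 (remove /vmi/0): {"t":[79,87,38,46,64],"vmi":[4,49,63,22]}
After op 9 (add /t/1 90): {"t":[79,90,87,38,46,64],"vmi":[4,49,63,22]}

Answer: {"t":[79,90,87,38,46,64],"vmi":[4,49,63,22]}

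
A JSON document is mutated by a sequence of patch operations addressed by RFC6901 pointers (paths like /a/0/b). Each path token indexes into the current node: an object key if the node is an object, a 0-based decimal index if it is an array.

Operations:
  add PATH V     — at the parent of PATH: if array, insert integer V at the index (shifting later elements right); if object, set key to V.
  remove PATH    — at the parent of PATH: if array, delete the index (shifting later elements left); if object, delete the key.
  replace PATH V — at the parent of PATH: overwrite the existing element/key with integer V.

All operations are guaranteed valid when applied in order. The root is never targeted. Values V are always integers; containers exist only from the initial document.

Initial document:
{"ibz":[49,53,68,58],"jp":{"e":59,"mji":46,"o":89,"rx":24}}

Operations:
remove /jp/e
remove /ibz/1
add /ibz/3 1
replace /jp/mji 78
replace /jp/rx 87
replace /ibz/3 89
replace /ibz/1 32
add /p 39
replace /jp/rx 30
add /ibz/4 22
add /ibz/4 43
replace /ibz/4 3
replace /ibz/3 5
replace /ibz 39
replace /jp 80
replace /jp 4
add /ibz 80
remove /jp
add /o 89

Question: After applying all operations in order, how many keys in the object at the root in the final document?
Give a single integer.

Answer: 3

Derivation:
After op 1 (remove /jp/e): {"ibz":[49,53,68,58],"jp":{"mji":46,"o":89,"rx":24}}
After op 2 (remove /ibz/1): {"ibz":[49,68,58],"jp":{"mji":46,"o":89,"rx":24}}
After op 3 (add /ibz/3 1): {"ibz":[49,68,58,1],"jp":{"mji":46,"o":89,"rx":24}}
After op 4 (replace /jp/mji 78): {"ibz":[49,68,58,1],"jp":{"mji":78,"o":89,"rx":24}}
After op 5 (replace /jp/rx 87): {"ibz":[49,68,58,1],"jp":{"mji":78,"o":89,"rx":87}}
After op 6 (replace /ibz/3 89): {"ibz":[49,68,58,89],"jp":{"mji":78,"o":89,"rx":87}}
After op 7 (replace /ibz/1 32): {"ibz":[49,32,58,89],"jp":{"mji":78,"o":89,"rx":87}}
After op 8 (add /p 39): {"ibz":[49,32,58,89],"jp":{"mji":78,"o":89,"rx":87},"p":39}
After op 9 (replace /jp/rx 30): {"ibz":[49,32,58,89],"jp":{"mji":78,"o":89,"rx":30},"p":39}
After op 10 (add /ibz/4 22): {"ibz":[49,32,58,89,22],"jp":{"mji":78,"o":89,"rx":30},"p":39}
After op 11 (add /ibz/4 43): {"ibz":[49,32,58,89,43,22],"jp":{"mji":78,"o":89,"rx":30},"p":39}
After op 12 (replace /ibz/4 3): {"ibz":[49,32,58,89,3,22],"jp":{"mji":78,"o":89,"rx":30},"p":39}
After op 13 (replace /ibz/3 5): {"ibz":[49,32,58,5,3,22],"jp":{"mji":78,"o":89,"rx":30},"p":39}
After op 14 (replace /ibz 39): {"ibz":39,"jp":{"mji":78,"o":89,"rx":30},"p":39}
After op 15 (replace /jp 80): {"ibz":39,"jp":80,"p":39}
After op 16 (replace /jp 4): {"ibz":39,"jp":4,"p":39}
After op 17 (add /ibz 80): {"ibz":80,"jp":4,"p":39}
After op 18 (remove /jp): {"ibz":80,"p":39}
After op 19 (add /o 89): {"ibz":80,"o":89,"p":39}
Size at the root: 3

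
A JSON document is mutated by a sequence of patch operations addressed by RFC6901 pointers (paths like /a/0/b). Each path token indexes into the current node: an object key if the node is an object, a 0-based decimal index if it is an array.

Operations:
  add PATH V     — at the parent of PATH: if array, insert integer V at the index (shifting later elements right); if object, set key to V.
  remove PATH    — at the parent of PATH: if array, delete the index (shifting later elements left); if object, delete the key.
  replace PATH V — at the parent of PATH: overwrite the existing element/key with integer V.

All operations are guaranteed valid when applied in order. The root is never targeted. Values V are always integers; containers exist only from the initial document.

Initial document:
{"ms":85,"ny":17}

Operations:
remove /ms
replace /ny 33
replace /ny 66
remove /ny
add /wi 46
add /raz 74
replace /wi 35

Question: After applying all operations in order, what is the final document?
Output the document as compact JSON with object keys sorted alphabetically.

After op 1 (remove /ms): {"ny":17}
After op 2 (replace /ny 33): {"ny":33}
After op 3 (replace /ny 66): {"ny":66}
After op 4 (remove /ny): {}
After op 5 (add /wi 46): {"wi":46}
After op 6 (add /raz 74): {"raz":74,"wi":46}
After op 7 (replace /wi 35): {"raz":74,"wi":35}

Answer: {"raz":74,"wi":35}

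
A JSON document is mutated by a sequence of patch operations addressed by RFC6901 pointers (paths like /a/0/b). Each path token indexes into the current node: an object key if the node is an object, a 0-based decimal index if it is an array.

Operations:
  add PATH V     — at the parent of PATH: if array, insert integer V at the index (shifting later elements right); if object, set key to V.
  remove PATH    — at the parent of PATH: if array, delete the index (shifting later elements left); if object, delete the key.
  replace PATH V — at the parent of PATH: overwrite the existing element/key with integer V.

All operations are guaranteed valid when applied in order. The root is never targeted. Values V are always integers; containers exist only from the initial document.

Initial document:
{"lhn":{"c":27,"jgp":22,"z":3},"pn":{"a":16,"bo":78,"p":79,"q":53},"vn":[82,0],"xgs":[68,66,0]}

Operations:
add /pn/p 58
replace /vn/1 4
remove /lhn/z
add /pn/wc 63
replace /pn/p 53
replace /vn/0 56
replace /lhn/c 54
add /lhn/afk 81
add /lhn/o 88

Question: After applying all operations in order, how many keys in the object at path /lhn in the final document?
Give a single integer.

After op 1 (add /pn/p 58): {"lhn":{"c":27,"jgp":22,"z":3},"pn":{"a":16,"bo":78,"p":58,"q":53},"vn":[82,0],"xgs":[68,66,0]}
After op 2 (replace /vn/1 4): {"lhn":{"c":27,"jgp":22,"z":3},"pn":{"a":16,"bo":78,"p":58,"q":53},"vn":[82,4],"xgs":[68,66,0]}
After op 3 (remove /lhn/z): {"lhn":{"c":27,"jgp":22},"pn":{"a":16,"bo":78,"p":58,"q":53},"vn":[82,4],"xgs":[68,66,0]}
After op 4 (add /pn/wc 63): {"lhn":{"c":27,"jgp":22},"pn":{"a":16,"bo":78,"p":58,"q":53,"wc":63},"vn":[82,4],"xgs":[68,66,0]}
After op 5 (replace /pn/p 53): {"lhn":{"c":27,"jgp":22},"pn":{"a":16,"bo":78,"p":53,"q":53,"wc":63},"vn":[82,4],"xgs":[68,66,0]}
After op 6 (replace /vn/0 56): {"lhn":{"c":27,"jgp":22},"pn":{"a":16,"bo":78,"p":53,"q":53,"wc":63},"vn":[56,4],"xgs":[68,66,0]}
After op 7 (replace /lhn/c 54): {"lhn":{"c":54,"jgp":22},"pn":{"a":16,"bo":78,"p":53,"q":53,"wc":63},"vn":[56,4],"xgs":[68,66,0]}
After op 8 (add /lhn/afk 81): {"lhn":{"afk":81,"c":54,"jgp":22},"pn":{"a":16,"bo":78,"p":53,"q":53,"wc":63},"vn":[56,4],"xgs":[68,66,0]}
After op 9 (add /lhn/o 88): {"lhn":{"afk":81,"c":54,"jgp":22,"o":88},"pn":{"a":16,"bo":78,"p":53,"q":53,"wc":63},"vn":[56,4],"xgs":[68,66,0]}
Size at path /lhn: 4

Answer: 4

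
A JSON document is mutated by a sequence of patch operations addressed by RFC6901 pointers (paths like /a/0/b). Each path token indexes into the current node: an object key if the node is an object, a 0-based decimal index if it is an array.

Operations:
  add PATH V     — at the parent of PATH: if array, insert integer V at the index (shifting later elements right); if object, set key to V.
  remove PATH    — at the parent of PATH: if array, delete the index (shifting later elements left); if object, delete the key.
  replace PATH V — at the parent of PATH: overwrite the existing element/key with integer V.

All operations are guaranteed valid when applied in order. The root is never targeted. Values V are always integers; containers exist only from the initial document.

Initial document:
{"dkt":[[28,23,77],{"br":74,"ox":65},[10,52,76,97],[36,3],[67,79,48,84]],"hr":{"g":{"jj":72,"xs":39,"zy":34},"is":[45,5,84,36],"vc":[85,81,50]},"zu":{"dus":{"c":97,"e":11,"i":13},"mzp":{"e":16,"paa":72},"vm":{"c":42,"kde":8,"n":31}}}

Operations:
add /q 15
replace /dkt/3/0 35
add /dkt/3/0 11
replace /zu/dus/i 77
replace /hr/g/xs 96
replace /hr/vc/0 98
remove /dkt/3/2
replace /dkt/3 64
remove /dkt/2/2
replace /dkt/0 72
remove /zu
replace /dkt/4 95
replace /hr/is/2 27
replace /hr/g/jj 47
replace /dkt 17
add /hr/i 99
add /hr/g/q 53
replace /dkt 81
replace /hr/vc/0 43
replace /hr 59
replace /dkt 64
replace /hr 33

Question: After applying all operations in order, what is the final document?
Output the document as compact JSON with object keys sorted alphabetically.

Answer: {"dkt":64,"hr":33,"q":15}

Derivation:
After op 1 (add /q 15): {"dkt":[[28,23,77],{"br":74,"ox":65},[10,52,76,97],[36,3],[67,79,48,84]],"hr":{"g":{"jj":72,"xs":39,"zy":34},"is":[45,5,84,36],"vc":[85,81,50]},"q":15,"zu":{"dus":{"c":97,"e":11,"i":13},"mzp":{"e":16,"paa":72},"vm":{"c":42,"kde":8,"n":31}}}
After op 2 (replace /dkt/3/0 35): {"dkt":[[28,23,77],{"br":74,"ox":65},[10,52,76,97],[35,3],[67,79,48,84]],"hr":{"g":{"jj":72,"xs":39,"zy":34},"is":[45,5,84,36],"vc":[85,81,50]},"q":15,"zu":{"dus":{"c":97,"e":11,"i":13},"mzp":{"e":16,"paa":72},"vm":{"c":42,"kde":8,"n":31}}}
After op 3 (add /dkt/3/0 11): {"dkt":[[28,23,77],{"br":74,"ox":65},[10,52,76,97],[11,35,3],[67,79,48,84]],"hr":{"g":{"jj":72,"xs":39,"zy":34},"is":[45,5,84,36],"vc":[85,81,50]},"q":15,"zu":{"dus":{"c":97,"e":11,"i":13},"mzp":{"e":16,"paa":72},"vm":{"c":42,"kde":8,"n":31}}}
After op 4 (replace /zu/dus/i 77): {"dkt":[[28,23,77],{"br":74,"ox":65},[10,52,76,97],[11,35,3],[67,79,48,84]],"hr":{"g":{"jj":72,"xs":39,"zy":34},"is":[45,5,84,36],"vc":[85,81,50]},"q":15,"zu":{"dus":{"c":97,"e":11,"i":77},"mzp":{"e":16,"paa":72},"vm":{"c":42,"kde":8,"n":31}}}
After op 5 (replace /hr/g/xs 96): {"dkt":[[28,23,77],{"br":74,"ox":65},[10,52,76,97],[11,35,3],[67,79,48,84]],"hr":{"g":{"jj":72,"xs":96,"zy":34},"is":[45,5,84,36],"vc":[85,81,50]},"q":15,"zu":{"dus":{"c":97,"e":11,"i":77},"mzp":{"e":16,"paa":72},"vm":{"c":42,"kde":8,"n":31}}}
After op 6 (replace /hr/vc/0 98): {"dkt":[[28,23,77],{"br":74,"ox":65},[10,52,76,97],[11,35,3],[67,79,48,84]],"hr":{"g":{"jj":72,"xs":96,"zy":34},"is":[45,5,84,36],"vc":[98,81,50]},"q":15,"zu":{"dus":{"c":97,"e":11,"i":77},"mzp":{"e":16,"paa":72},"vm":{"c":42,"kde":8,"n":31}}}
After op 7 (remove /dkt/3/2): {"dkt":[[28,23,77],{"br":74,"ox":65},[10,52,76,97],[11,35],[67,79,48,84]],"hr":{"g":{"jj":72,"xs":96,"zy":34},"is":[45,5,84,36],"vc":[98,81,50]},"q":15,"zu":{"dus":{"c":97,"e":11,"i":77},"mzp":{"e":16,"paa":72},"vm":{"c":42,"kde":8,"n":31}}}
After op 8 (replace /dkt/3 64): {"dkt":[[28,23,77],{"br":74,"ox":65},[10,52,76,97],64,[67,79,48,84]],"hr":{"g":{"jj":72,"xs":96,"zy":34},"is":[45,5,84,36],"vc":[98,81,50]},"q":15,"zu":{"dus":{"c":97,"e":11,"i":77},"mzp":{"e":16,"paa":72},"vm":{"c":42,"kde":8,"n":31}}}
After op 9 (remove /dkt/2/2): {"dkt":[[28,23,77],{"br":74,"ox":65},[10,52,97],64,[67,79,48,84]],"hr":{"g":{"jj":72,"xs":96,"zy":34},"is":[45,5,84,36],"vc":[98,81,50]},"q":15,"zu":{"dus":{"c":97,"e":11,"i":77},"mzp":{"e":16,"paa":72},"vm":{"c":42,"kde":8,"n":31}}}
After op 10 (replace /dkt/0 72): {"dkt":[72,{"br":74,"ox":65},[10,52,97],64,[67,79,48,84]],"hr":{"g":{"jj":72,"xs":96,"zy":34},"is":[45,5,84,36],"vc":[98,81,50]},"q":15,"zu":{"dus":{"c":97,"e":11,"i":77},"mzp":{"e":16,"paa":72},"vm":{"c":42,"kde":8,"n":31}}}
After op 11 (remove /zu): {"dkt":[72,{"br":74,"ox":65},[10,52,97],64,[67,79,48,84]],"hr":{"g":{"jj":72,"xs":96,"zy":34},"is":[45,5,84,36],"vc":[98,81,50]},"q":15}
After op 12 (replace /dkt/4 95): {"dkt":[72,{"br":74,"ox":65},[10,52,97],64,95],"hr":{"g":{"jj":72,"xs":96,"zy":34},"is":[45,5,84,36],"vc":[98,81,50]},"q":15}
After op 13 (replace /hr/is/2 27): {"dkt":[72,{"br":74,"ox":65},[10,52,97],64,95],"hr":{"g":{"jj":72,"xs":96,"zy":34},"is":[45,5,27,36],"vc":[98,81,50]},"q":15}
After op 14 (replace /hr/g/jj 47): {"dkt":[72,{"br":74,"ox":65},[10,52,97],64,95],"hr":{"g":{"jj":47,"xs":96,"zy":34},"is":[45,5,27,36],"vc":[98,81,50]},"q":15}
After op 15 (replace /dkt 17): {"dkt":17,"hr":{"g":{"jj":47,"xs":96,"zy":34},"is":[45,5,27,36],"vc":[98,81,50]},"q":15}
After op 16 (add /hr/i 99): {"dkt":17,"hr":{"g":{"jj":47,"xs":96,"zy":34},"i":99,"is":[45,5,27,36],"vc":[98,81,50]},"q":15}
After op 17 (add /hr/g/q 53): {"dkt":17,"hr":{"g":{"jj":47,"q":53,"xs":96,"zy":34},"i":99,"is":[45,5,27,36],"vc":[98,81,50]},"q":15}
After op 18 (replace /dkt 81): {"dkt":81,"hr":{"g":{"jj":47,"q":53,"xs":96,"zy":34},"i":99,"is":[45,5,27,36],"vc":[98,81,50]},"q":15}
After op 19 (replace /hr/vc/0 43): {"dkt":81,"hr":{"g":{"jj":47,"q":53,"xs":96,"zy":34},"i":99,"is":[45,5,27,36],"vc":[43,81,50]},"q":15}
After op 20 (replace /hr 59): {"dkt":81,"hr":59,"q":15}
After op 21 (replace /dkt 64): {"dkt":64,"hr":59,"q":15}
After op 22 (replace /hr 33): {"dkt":64,"hr":33,"q":15}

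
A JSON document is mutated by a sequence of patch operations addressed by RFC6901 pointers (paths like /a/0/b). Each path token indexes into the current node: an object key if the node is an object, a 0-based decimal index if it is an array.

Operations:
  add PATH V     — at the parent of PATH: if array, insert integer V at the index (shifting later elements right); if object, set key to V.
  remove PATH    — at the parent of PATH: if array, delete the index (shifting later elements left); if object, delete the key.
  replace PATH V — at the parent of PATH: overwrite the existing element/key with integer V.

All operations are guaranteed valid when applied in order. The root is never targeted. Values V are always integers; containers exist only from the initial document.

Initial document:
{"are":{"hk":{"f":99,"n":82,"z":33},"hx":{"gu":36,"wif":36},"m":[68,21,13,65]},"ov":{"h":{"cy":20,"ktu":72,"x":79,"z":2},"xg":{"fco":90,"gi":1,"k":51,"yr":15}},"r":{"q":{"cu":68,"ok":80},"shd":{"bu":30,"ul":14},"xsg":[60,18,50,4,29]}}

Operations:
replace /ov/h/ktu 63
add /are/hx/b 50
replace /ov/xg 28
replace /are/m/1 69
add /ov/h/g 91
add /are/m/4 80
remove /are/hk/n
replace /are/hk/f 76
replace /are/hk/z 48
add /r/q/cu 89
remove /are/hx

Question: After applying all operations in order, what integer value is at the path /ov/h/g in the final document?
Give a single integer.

After op 1 (replace /ov/h/ktu 63): {"are":{"hk":{"f":99,"n":82,"z":33},"hx":{"gu":36,"wif":36},"m":[68,21,13,65]},"ov":{"h":{"cy":20,"ktu":63,"x":79,"z":2},"xg":{"fco":90,"gi":1,"k":51,"yr":15}},"r":{"q":{"cu":68,"ok":80},"shd":{"bu":30,"ul":14},"xsg":[60,18,50,4,29]}}
After op 2 (add /are/hx/b 50): {"are":{"hk":{"f":99,"n":82,"z":33},"hx":{"b":50,"gu":36,"wif":36},"m":[68,21,13,65]},"ov":{"h":{"cy":20,"ktu":63,"x":79,"z":2},"xg":{"fco":90,"gi":1,"k":51,"yr":15}},"r":{"q":{"cu":68,"ok":80},"shd":{"bu":30,"ul":14},"xsg":[60,18,50,4,29]}}
After op 3 (replace /ov/xg 28): {"are":{"hk":{"f":99,"n":82,"z":33},"hx":{"b":50,"gu":36,"wif":36},"m":[68,21,13,65]},"ov":{"h":{"cy":20,"ktu":63,"x":79,"z":2},"xg":28},"r":{"q":{"cu":68,"ok":80},"shd":{"bu":30,"ul":14},"xsg":[60,18,50,4,29]}}
After op 4 (replace /are/m/1 69): {"are":{"hk":{"f":99,"n":82,"z":33},"hx":{"b":50,"gu":36,"wif":36},"m":[68,69,13,65]},"ov":{"h":{"cy":20,"ktu":63,"x":79,"z":2},"xg":28},"r":{"q":{"cu":68,"ok":80},"shd":{"bu":30,"ul":14},"xsg":[60,18,50,4,29]}}
After op 5 (add /ov/h/g 91): {"are":{"hk":{"f":99,"n":82,"z":33},"hx":{"b":50,"gu":36,"wif":36},"m":[68,69,13,65]},"ov":{"h":{"cy":20,"g":91,"ktu":63,"x":79,"z":2},"xg":28},"r":{"q":{"cu":68,"ok":80},"shd":{"bu":30,"ul":14},"xsg":[60,18,50,4,29]}}
After op 6 (add /are/m/4 80): {"are":{"hk":{"f":99,"n":82,"z":33},"hx":{"b":50,"gu":36,"wif":36},"m":[68,69,13,65,80]},"ov":{"h":{"cy":20,"g":91,"ktu":63,"x":79,"z":2},"xg":28},"r":{"q":{"cu":68,"ok":80},"shd":{"bu":30,"ul":14},"xsg":[60,18,50,4,29]}}
After op 7 (remove /are/hk/n): {"are":{"hk":{"f":99,"z":33},"hx":{"b":50,"gu":36,"wif":36},"m":[68,69,13,65,80]},"ov":{"h":{"cy":20,"g":91,"ktu":63,"x":79,"z":2},"xg":28},"r":{"q":{"cu":68,"ok":80},"shd":{"bu":30,"ul":14},"xsg":[60,18,50,4,29]}}
After op 8 (replace /are/hk/f 76): {"are":{"hk":{"f":76,"z":33},"hx":{"b":50,"gu":36,"wif":36},"m":[68,69,13,65,80]},"ov":{"h":{"cy":20,"g":91,"ktu":63,"x":79,"z":2},"xg":28},"r":{"q":{"cu":68,"ok":80},"shd":{"bu":30,"ul":14},"xsg":[60,18,50,4,29]}}
After op 9 (replace /are/hk/z 48): {"are":{"hk":{"f":76,"z":48},"hx":{"b":50,"gu":36,"wif":36},"m":[68,69,13,65,80]},"ov":{"h":{"cy":20,"g":91,"ktu":63,"x":79,"z":2},"xg":28},"r":{"q":{"cu":68,"ok":80},"shd":{"bu":30,"ul":14},"xsg":[60,18,50,4,29]}}
After op 10 (add /r/q/cu 89): {"are":{"hk":{"f":76,"z":48},"hx":{"b":50,"gu":36,"wif":36},"m":[68,69,13,65,80]},"ov":{"h":{"cy":20,"g":91,"ktu":63,"x":79,"z":2},"xg":28},"r":{"q":{"cu":89,"ok":80},"shd":{"bu":30,"ul":14},"xsg":[60,18,50,4,29]}}
After op 11 (remove /are/hx): {"are":{"hk":{"f":76,"z":48},"m":[68,69,13,65,80]},"ov":{"h":{"cy":20,"g":91,"ktu":63,"x":79,"z":2},"xg":28},"r":{"q":{"cu":89,"ok":80},"shd":{"bu":30,"ul":14},"xsg":[60,18,50,4,29]}}
Value at /ov/h/g: 91

Answer: 91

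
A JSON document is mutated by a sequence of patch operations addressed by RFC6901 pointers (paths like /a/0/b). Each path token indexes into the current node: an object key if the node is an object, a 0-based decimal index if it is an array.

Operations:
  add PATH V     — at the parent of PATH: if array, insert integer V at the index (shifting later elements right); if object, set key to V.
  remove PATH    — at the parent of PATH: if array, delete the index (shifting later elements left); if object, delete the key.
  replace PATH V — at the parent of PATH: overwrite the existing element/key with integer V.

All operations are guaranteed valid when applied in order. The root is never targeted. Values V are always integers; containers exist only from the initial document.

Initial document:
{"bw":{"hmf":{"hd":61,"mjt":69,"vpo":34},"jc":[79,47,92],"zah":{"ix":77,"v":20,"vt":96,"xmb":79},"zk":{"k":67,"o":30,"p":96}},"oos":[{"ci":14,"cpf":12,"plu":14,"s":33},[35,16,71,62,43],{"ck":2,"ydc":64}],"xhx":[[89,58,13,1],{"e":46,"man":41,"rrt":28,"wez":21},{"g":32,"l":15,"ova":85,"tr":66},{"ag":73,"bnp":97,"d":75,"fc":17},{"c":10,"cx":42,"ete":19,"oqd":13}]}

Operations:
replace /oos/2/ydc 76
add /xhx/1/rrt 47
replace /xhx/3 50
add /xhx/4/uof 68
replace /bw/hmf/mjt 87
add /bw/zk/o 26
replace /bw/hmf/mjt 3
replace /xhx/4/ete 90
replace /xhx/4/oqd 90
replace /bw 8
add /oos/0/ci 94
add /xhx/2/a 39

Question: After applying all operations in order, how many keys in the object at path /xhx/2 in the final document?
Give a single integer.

After op 1 (replace /oos/2/ydc 76): {"bw":{"hmf":{"hd":61,"mjt":69,"vpo":34},"jc":[79,47,92],"zah":{"ix":77,"v":20,"vt":96,"xmb":79},"zk":{"k":67,"o":30,"p":96}},"oos":[{"ci":14,"cpf":12,"plu":14,"s":33},[35,16,71,62,43],{"ck":2,"ydc":76}],"xhx":[[89,58,13,1],{"e":46,"man":41,"rrt":28,"wez":21},{"g":32,"l":15,"ova":85,"tr":66},{"ag":73,"bnp":97,"d":75,"fc":17},{"c":10,"cx":42,"ete":19,"oqd":13}]}
After op 2 (add /xhx/1/rrt 47): {"bw":{"hmf":{"hd":61,"mjt":69,"vpo":34},"jc":[79,47,92],"zah":{"ix":77,"v":20,"vt":96,"xmb":79},"zk":{"k":67,"o":30,"p":96}},"oos":[{"ci":14,"cpf":12,"plu":14,"s":33},[35,16,71,62,43],{"ck":2,"ydc":76}],"xhx":[[89,58,13,1],{"e":46,"man":41,"rrt":47,"wez":21},{"g":32,"l":15,"ova":85,"tr":66},{"ag":73,"bnp":97,"d":75,"fc":17},{"c":10,"cx":42,"ete":19,"oqd":13}]}
After op 3 (replace /xhx/3 50): {"bw":{"hmf":{"hd":61,"mjt":69,"vpo":34},"jc":[79,47,92],"zah":{"ix":77,"v":20,"vt":96,"xmb":79},"zk":{"k":67,"o":30,"p":96}},"oos":[{"ci":14,"cpf":12,"plu":14,"s":33},[35,16,71,62,43],{"ck":2,"ydc":76}],"xhx":[[89,58,13,1],{"e":46,"man":41,"rrt":47,"wez":21},{"g":32,"l":15,"ova":85,"tr":66},50,{"c":10,"cx":42,"ete":19,"oqd":13}]}
After op 4 (add /xhx/4/uof 68): {"bw":{"hmf":{"hd":61,"mjt":69,"vpo":34},"jc":[79,47,92],"zah":{"ix":77,"v":20,"vt":96,"xmb":79},"zk":{"k":67,"o":30,"p":96}},"oos":[{"ci":14,"cpf":12,"plu":14,"s":33},[35,16,71,62,43],{"ck":2,"ydc":76}],"xhx":[[89,58,13,1],{"e":46,"man":41,"rrt":47,"wez":21},{"g":32,"l":15,"ova":85,"tr":66},50,{"c":10,"cx":42,"ete":19,"oqd":13,"uof":68}]}
After op 5 (replace /bw/hmf/mjt 87): {"bw":{"hmf":{"hd":61,"mjt":87,"vpo":34},"jc":[79,47,92],"zah":{"ix":77,"v":20,"vt":96,"xmb":79},"zk":{"k":67,"o":30,"p":96}},"oos":[{"ci":14,"cpf":12,"plu":14,"s":33},[35,16,71,62,43],{"ck":2,"ydc":76}],"xhx":[[89,58,13,1],{"e":46,"man":41,"rrt":47,"wez":21},{"g":32,"l":15,"ova":85,"tr":66},50,{"c":10,"cx":42,"ete":19,"oqd":13,"uof":68}]}
After op 6 (add /bw/zk/o 26): {"bw":{"hmf":{"hd":61,"mjt":87,"vpo":34},"jc":[79,47,92],"zah":{"ix":77,"v":20,"vt":96,"xmb":79},"zk":{"k":67,"o":26,"p":96}},"oos":[{"ci":14,"cpf":12,"plu":14,"s":33},[35,16,71,62,43],{"ck":2,"ydc":76}],"xhx":[[89,58,13,1],{"e":46,"man":41,"rrt":47,"wez":21},{"g":32,"l":15,"ova":85,"tr":66},50,{"c":10,"cx":42,"ete":19,"oqd":13,"uof":68}]}
After op 7 (replace /bw/hmf/mjt 3): {"bw":{"hmf":{"hd":61,"mjt":3,"vpo":34},"jc":[79,47,92],"zah":{"ix":77,"v":20,"vt":96,"xmb":79},"zk":{"k":67,"o":26,"p":96}},"oos":[{"ci":14,"cpf":12,"plu":14,"s":33},[35,16,71,62,43],{"ck":2,"ydc":76}],"xhx":[[89,58,13,1],{"e":46,"man":41,"rrt":47,"wez":21},{"g":32,"l":15,"ova":85,"tr":66},50,{"c":10,"cx":42,"ete":19,"oqd":13,"uof":68}]}
After op 8 (replace /xhx/4/ete 90): {"bw":{"hmf":{"hd":61,"mjt":3,"vpo":34},"jc":[79,47,92],"zah":{"ix":77,"v":20,"vt":96,"xmb":79},"zk":{"k":67,"o":26,"p":96}},"oos":[{"ci":14,"cpf":12,"plu":14,"s":33},[35,16,71,62,43],{"ck":2,"ydc":76}],"xhx":[[89,58,13,1],{"e":46,"man":41,"rrt":47,"wez":21},{"g":32,"l":15,"ova":85,"tr":66},50,{"c":10,"cx":42,"ete":90,"oqd":13,"uof":68}]}
After op 9 (replace /xhx/4/oqd 90): {"bw":{"hmf":{"hd":61,"mjt":3,"vpo":34},"jc":[79,47,92],"zah":{"ix":77,"v":20,"vt":96,"xmb":79},"zk":{"k":67,"o":26,"p":96}},"oos":[{"ci":14,"cpf":12,"plu":14,"s":33},[35,16,71,62,43],{"ck":2,"ydc":76}],"xhx":[[89,58,13,1],{"e":46,"man":41,"rrt":47,"wez":21},{"g":32,"l":15,"ova":85,"tr":66},50,{"c":10,"cx":42,"ete":90,"oqd":90,"uof":68}]}
After op 10 (replace /bw 8): {"bw":8,"oos":[{"ci":14,"cpf":12,"plu":14,"s":33},[35,16,71,62,43],{"ck":2,"ydc":76}],"xhx":[[89,58,13,1],{"e":46,"man":41,"rrt":47,"wez":21},{"g":32,"l":15,"ova":85,"tr":66},50,{"c":10,"cx":42,"ete":90,"oqd":90,"uof":68}]}
After op 11 (add /oos/0/ci 94): {"bw":8,"oos":[{"ci":94,"cpf":12,"plu":14,"s":33},[35,16,71,62,43],{"ck":2,"ydc":76}],"xhx":[[89,58,13,1],{"e":46,"man":41,"rrt":47,"wez":21},{"g":32,"l":15,"ova":85,"tr":66},50,{"c":10,"cx":42,"ete":90,"oqd":90,"uof":68}]}
After op 12 (add /xhx/2/a 39): {"bw":8,"oos":[{"ci":94,"cpf":12,"plu":14,"s":33},[35,16,71,62,43],{"ck":2,"ydc":76}],"xhx":[[89,58,13,1],{"e":46,"man":41,"rrt":47,"wez":21},{"a":39,"g":32,"l":15,"ova":85,"tr":66},50,{"c":10,"cx":42,"ete":90,"oqd":90,"uof":68}]}
Size at path /xhx/2: 5

Answer: 5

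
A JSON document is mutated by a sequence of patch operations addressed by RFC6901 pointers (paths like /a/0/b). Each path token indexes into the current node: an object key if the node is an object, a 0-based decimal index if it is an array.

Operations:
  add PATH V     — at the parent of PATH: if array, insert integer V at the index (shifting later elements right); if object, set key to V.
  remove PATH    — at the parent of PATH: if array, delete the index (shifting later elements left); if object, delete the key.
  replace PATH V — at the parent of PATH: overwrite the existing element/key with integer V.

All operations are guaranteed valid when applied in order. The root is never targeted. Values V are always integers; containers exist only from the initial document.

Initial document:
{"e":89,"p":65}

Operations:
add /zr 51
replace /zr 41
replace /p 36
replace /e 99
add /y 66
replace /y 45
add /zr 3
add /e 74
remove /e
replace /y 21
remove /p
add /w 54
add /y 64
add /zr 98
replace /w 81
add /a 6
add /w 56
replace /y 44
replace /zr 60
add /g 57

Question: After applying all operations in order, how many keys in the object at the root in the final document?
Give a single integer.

After op 1 (add /zr 51): {"e":89,"p":65,"zr":51}
After op 2 (replace /zr 41): {"e":89,"p":65,"zr":41}
After op 3 (replace /p 36): {"e":89,"p":36,"zr":41}
After op 4 (replace /e 99): {"e":99,"p":36,"zr":41}
After op 5 (add /y 66): {"e":99,"p":36,"y":66,"zr":41}
After op 6 (replace /y 45): {"e":99,"p":36,"y":45,"zr":41}
After op 7 (add /zr 3): {"e":99,"p":36,"y":45,"zr":3}
After op 8 (add /e 74): {"e":74,"p":36,"y":45,"zr":3}
After op 9 (remove /e): {"p":36,"y":45,"zr":3}
After op 10 (replace /y 21): {"p":36,"y":21,"zr":3}
After op 11 (remove /p): {"y":21,"zr":3}
After op 12 (add /w 54): {"w":54,"y":21,"zr":3}
After op 13 (add /y 64): {"w":54,"y":64,"zr":3}
After op 14 (add /zr 98): {"w":54,"y":64,"zr":98}
After op 15 (replace /w 81): {"w":81,"y":64,"zr":98}
After op 16 (add /a 6): {"a":6,"w":81,"y":64,"zr":98}
After op 17 (add /w 56): {"a":6,"w":56,"y":64,"zr":98}
After op 18 (replace /y 44): {"a":6,"w":56,"y":44,"zr":98}
After op 19 (replace /zr 60): {"a":6,"w":56,"y":44,"zr":60}
After op 20 (add /g 57): {"a":6,"g":57,"w":56,"y":44,"zr":60}
Size at the root: 5

Answer: 5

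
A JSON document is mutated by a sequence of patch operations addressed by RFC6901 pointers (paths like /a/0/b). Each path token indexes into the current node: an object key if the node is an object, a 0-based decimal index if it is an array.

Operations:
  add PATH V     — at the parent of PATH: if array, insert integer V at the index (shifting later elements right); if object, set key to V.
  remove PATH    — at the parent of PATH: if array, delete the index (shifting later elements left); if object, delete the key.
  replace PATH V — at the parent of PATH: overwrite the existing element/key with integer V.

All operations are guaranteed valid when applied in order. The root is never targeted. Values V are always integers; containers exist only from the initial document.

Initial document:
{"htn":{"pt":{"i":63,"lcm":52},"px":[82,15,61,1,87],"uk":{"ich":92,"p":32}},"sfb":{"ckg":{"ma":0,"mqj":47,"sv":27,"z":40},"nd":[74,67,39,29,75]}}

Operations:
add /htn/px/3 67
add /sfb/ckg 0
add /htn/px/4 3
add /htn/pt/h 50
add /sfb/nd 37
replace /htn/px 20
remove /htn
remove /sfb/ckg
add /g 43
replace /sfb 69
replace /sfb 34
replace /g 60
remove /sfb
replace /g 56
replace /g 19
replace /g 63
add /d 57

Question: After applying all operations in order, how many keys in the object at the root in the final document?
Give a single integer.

Answer: 2

Derivation:
After op 1 (add /htn/px/3 67): {"htn":{"pt":{"i":63,"lcm":52},"px":[82,15,61,67,1,87],"uk":{"ich":92,"p":32}},"sfb":{"ckg":{"ma":0,"mqj":47,"sv":27,"z":40},"nd":[74,67,39,29,75]}}
After op 2 (add /sfb/ckg 0): {"htn":{"pt":{"i":63,"lcm":52},"px":[82,15,61,67,1,87],"uk":{"ich":92,"p":32}},"sfb":{"ckg":0,"nd":[74,67,39,29,75]}}
After op 3 (add /htn/px/4 3): {"htn":{"pt":{"i":63,"lcm":52},"px":[82,15,61,67,3,1,87],"uk":{"ich":92,"p":32}},"sfb":{"ckg":0,"nd":[74,67,39,29,75]}}
After op 4 (add /htn/pt/h 50): {"htn":{"pt":{"h":50,"i":63,"lcm":52},"px":[82,15,61,67,3,1,87],"uk":{"ich":92,"p":32}},"sfb":{"ckg":0,"nd":[74,67,39,29,75]}}
After op 5 (add /sfb/nd 37): {"htn":{"pt":{"h":50,"i":63,"lcm":52},"px":[82,15,61,67,3,1,87],"uk":{"ich":92,"p":32}},"sfb":{"ckg":0,"nd":37}}
After op 6 (replace /htn/px 20): {"htn":{"pt":{"h":50,"i":63,"lcm":52},"px":20,"uk":{"ich":92,"p":32}},"sfb":{"ckg":0,"nd":37}}
After op 7 (remove /htn): {"sfb":{"ckg":0,"nd":37}}
After op 8 (remove /sfb/ckg): {"sfb":{"nd":37}}
After op 9 (add /g 43): {"g":43,"sfb":{"nd":37}}
After op 10 (replace /sfb 69): {"g":43,"sfb":69}
After op 11 (replace /sfb 34): {"g":43,"sfb":34}
After op 12 (replace /g 60): {"g":60,"sfb":34}
After op 13 (remove /sfb): {"g":60}
After op 14 (replace /g 56): {"g":56}
After op 15 (replace /g 19): {"g":19}
After op 16 (replace /g 63): {"g":63}
After op 17 (add /d 57): {"d":57,"g":63}
Size at the root: 2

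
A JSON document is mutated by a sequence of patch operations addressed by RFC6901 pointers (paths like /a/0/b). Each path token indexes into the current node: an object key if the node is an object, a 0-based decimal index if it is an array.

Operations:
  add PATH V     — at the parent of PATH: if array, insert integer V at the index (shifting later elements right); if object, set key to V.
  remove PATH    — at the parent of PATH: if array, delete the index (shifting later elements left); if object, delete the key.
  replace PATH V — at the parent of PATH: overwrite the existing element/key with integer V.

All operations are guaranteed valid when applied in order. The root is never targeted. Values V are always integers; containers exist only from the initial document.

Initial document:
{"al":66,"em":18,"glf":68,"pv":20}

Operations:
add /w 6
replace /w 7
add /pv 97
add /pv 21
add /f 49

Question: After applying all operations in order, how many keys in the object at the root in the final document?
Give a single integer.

After op 1 (add /w 6): {"al":66,"em":18,"glf":68,"pv":20,"w":6}
After op 2 (replace /w 7): {"al":66,"em":18,"glf":68,"pv":20,"w":7}
After op 3 (add /pv 97): {"al":66,"em":18,"glf":68,"pv":97,"w":7}
After op 4 (add /pv 21): {"al":66,"em":18,"glf":68,"pv":21,"w":7}
After op 5 (add /f 49): {"al":66,"em":18,"f":49,"glf":68,"pv":21,"w":7}
Size at the root: 6

Answer: 6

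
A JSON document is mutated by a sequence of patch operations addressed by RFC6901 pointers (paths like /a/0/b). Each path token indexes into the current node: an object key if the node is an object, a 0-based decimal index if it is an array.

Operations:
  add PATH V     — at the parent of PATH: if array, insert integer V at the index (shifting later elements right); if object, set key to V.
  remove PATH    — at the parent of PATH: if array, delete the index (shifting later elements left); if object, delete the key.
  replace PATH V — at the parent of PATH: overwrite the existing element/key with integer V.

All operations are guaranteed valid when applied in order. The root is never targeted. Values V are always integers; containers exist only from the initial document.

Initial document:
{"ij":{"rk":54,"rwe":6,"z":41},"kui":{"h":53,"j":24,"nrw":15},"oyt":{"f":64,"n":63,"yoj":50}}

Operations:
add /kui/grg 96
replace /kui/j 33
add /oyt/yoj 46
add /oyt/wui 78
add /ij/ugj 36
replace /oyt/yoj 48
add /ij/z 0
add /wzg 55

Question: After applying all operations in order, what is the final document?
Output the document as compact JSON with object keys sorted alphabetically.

After op 1 (add /kui/grg 96): {"ij":{"rk":54,"rwe":6,"z":41},"kui":{"grg":96,"h":53,"j":24,"nrw":15},"oyt":{"f":64,"n":63,"yoj":50}}
After op 2 (replace /kui/j 33): {"ij":{"rk":54,"rwe":6,"z":41},"kui":{"grg":96,"h":53,"j":33,"nrw":15},"oyt":{"f":64,"n":63,"yoj":50}}
After op 3 (add /oyt/yoj 46): {"ij":{"rk":54,"rwe":6,"z":41},"kui":{"grg":96,"h":53,"j":33,"nrw":15},"oyt":{"f":64,"n":63,"yoj":46}}
After op 4 (add /oyt/wui 78): {"ij":{"rk":54,"rwe":6,"z":41},"kui":{"grg":96,"h":53,"j":33,"nrw":15},"oyt":{"f":64,"n":63,"wui":78,"yoj":46}}
After op 5 (add /ij/ugj 36): {"ij":{"rk":54,"rwe":6,"ugj":36,"z":41},"kui":{"grg":96,"h":53,"j":33,"nrw":15},"oyt":{"f":64,"n":63,"wui":78,"yoj":46}}
After op 6 (replace /oyt/yoj 48): {"ij":{"rk":54,"rwe":6,"ugj":36,"z":41},"kui":{"grg":96,"h":53,"j":33,"nrw":15},"oyt":{"f":64,"n":63,"wui":78,"yoj":48}}
After op 7 (add /ij/z 0): {"ij":{"rk":54,"rwe":6,"ugj":36,"z":0},"kui":{"grg":96,"h":53,"j":33,"nrw":15},"oyt":{"f":64,"n":63,"wui":78,"yoj":48}}
After op 8 (add /wzg 55): {"ij":{"rk":54,"rwe":6,"ugj":36,"z":0},"kui":{"grg":96,"h":53,"j":33,"nrw":15},"oyt":{"f":64,"n":63,"wui":78,"yoj":48},"wzg":55}

Answer: {"ij":{"rk":54,"rwe":6,"ugj":36,"z":0},"kui":{"grg":96,"h":53,"j":33,"nrw":15},"oyt":{"f":64,"n":63,"wui":78,"yoj":48},"wzg":55}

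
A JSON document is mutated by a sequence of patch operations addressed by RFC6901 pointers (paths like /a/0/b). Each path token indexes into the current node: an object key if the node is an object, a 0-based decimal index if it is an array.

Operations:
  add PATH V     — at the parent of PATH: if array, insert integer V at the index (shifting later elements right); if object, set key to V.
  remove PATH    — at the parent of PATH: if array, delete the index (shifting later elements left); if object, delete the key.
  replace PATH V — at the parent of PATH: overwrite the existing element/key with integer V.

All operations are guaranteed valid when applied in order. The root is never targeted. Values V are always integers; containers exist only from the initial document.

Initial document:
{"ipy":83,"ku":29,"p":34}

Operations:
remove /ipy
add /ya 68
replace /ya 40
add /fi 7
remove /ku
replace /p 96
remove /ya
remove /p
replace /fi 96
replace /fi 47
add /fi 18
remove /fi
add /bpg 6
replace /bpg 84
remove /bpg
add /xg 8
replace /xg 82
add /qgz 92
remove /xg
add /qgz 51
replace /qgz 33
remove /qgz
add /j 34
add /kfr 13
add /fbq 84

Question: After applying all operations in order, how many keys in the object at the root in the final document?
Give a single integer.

After op 1 (remove /ipy): {"ku":29,"p":34}
After op 2 (add /ya 68): {"ku":29,"p":34,"ya":68}
After op 3 (replace /ya 40): {"ku":29,"p":34,"ya":40}
After op 4 (add /fi 7): {"fi":7,"ku":29,"p":34,"ya":40}
After op 5 (remove /ku): {"fi":7,"p":34,"ya":40}
After op 6 (replace /p 96): {"fi":7,"p":96,"ya":40}
After op 7 (remove /ya): {"fi":7,"p":96}
After op 8 (remove /p): {"fi":7}
After op 9 (replace /fi 96): {"fi":96}
After op 10 (replace /fi 47): {"fi":47}
After op 11 (add /fi 18): {"fi":18}
After op 12 (remove /fi): {}
After op 13 (add /bpg 6): {"bpg":6}
After op 14 (replace /bpg 84): {"bpg":84}
After op 15 (remove /bpg): {}
After op 16 (add /xg 8): {"xg":8}
After op 17 (replace /xg 82): {"xg":82}
After op 18 (add /qgz 92): {"qgz":92,"xg":82}
After op 19 (remove /xg): {"qgz":92}
After op 20 (add /qgz 51): {"qgz":51}
After op 21 (replace /qgz 33): {"qgz":33}
After op 22 (remove /qgz): {}
After op 23 (add /j 34): {"j":34}
After op 24 (add /kfr 13): {"j":34,"kfr":13}
After op 25 (add /fbq 84): {"fbq":84,"j":34,"kfr":13}
Size at the root: 3

Answer: 3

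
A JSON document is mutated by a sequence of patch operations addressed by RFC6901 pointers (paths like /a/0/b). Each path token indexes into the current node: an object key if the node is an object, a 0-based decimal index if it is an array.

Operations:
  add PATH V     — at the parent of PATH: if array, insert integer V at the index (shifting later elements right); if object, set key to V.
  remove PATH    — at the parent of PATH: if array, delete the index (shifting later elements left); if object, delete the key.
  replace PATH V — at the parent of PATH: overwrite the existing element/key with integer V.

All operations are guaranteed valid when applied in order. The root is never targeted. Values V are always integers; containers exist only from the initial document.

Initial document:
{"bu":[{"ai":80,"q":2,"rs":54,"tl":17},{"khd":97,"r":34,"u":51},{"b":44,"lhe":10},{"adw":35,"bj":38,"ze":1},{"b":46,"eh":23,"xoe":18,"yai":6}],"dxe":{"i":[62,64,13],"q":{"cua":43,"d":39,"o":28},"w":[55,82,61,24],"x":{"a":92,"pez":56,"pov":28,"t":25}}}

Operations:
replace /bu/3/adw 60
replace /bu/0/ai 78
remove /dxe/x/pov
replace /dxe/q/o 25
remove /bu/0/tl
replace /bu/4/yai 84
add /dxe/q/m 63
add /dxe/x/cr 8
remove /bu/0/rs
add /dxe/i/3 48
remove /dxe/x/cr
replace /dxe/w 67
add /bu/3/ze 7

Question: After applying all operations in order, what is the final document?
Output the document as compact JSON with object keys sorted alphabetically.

After op 1 (replace /bu/3/adw 60): {"bu":[{"ai":80,"q":2,"rs":54,"tl":17},{"khd":97,"r":34,"u":51},{"b":44,"lhe":10},{"adw":60,"bj":38,"ze":1},{"b":46,"eh":23,"xoe":18,"yai":6}],"dxe":{"i":[62,64,13],"q":{"cua":43,"d":39,"o":28},"w":[55,82,61,24],"x":{"a":92,"pez":56,"pov":28,"t":25}}}
After op 2 (replace /bu/0/ai 78): {"bu":[{"ai":78,"q":2,"rs":54,"tl":17},{"khd":97,"r":34,"u":51},{"b":44,"lhe":10},{"adw":60,"bj":38,"ze":1},{"b":46,"eh":23,"xoe":18,"yai":6}],"dxe":{"i":[62,64,13],"q":{"cua":43,"d":39,"o":28},"w":[55,82,61,24],"x":{"a":92,"pez":56,"pov":28,"t":25}}}
After op 3 (remove /dxe/x/pov): {"bu":[{"ai":78,"q":2,"rs":54,"tl":17},{"khd":97,"r":34,"u":51},{"b":44,"lhe":10},{"adw":60,"bj":38,"ze":1},{"b":46,"eh":23,"xoe":18,"yai":6}],"dxe":{"i":[62,64,13],"q":{"cua":43,"d":39,"o":28},"w":[55,82,61,24],"x":{"a":92,"pez":56,"t":25}}}
After op 4 (replace /dxe/q/o 25): {"bu":[{"ai":78,"q":2,"rs":54,"tl":17},{"khd":97,"r":34,"u":51},{"b":44,"lhe":10},{"adw":60,"bj":38,"ze":1},{"b":46,"eh":23,"xoe":18,"yai":6}],"dxe":{"i":[62,64,13],"q":{"cua":43,"d":39,"o":25},"w":[55,82,61,24],"x":{"a":92,"pez":56,"t":25}}}
After op 5 (remove /bu/0/tl): {"bu":[{"ai":78,"q":2,"rs":54},{"khd":97,"r":34,"u":51},{"b":44,"lhe":10},{"adw":60,"bj":38,"ze":1},{"b":46,"eh":23,"xoe":18,"yai":6}],"dxe":{"i":[62,64,13],"q":{"cua":43,"d":39,"o":25},"w":[55,82,61,24],"x":{"a":92,"pez":56,"t":25}}}
After op 6 (replace /bu/4/yai 84): {"bu":[{"ai":78,"q":2,"rs":54},{"khd":97,"r":34,"u":51},{"b":44,"lhe":10},{"adw":60,"bj":38,"ze":1},{"b":46,"eh":23,"xoe":18,"yai":84}],"dxe":{"i":[62,64,13],"q":{"cua":43,"d":39,"o":25},"w":[55,82,61,24],"x":{"a":92,"pez":56,"t":25}}}
After op 7 (add /dxe/q/m 63): {"bu":[{"ai":78,"q":2,"rs":54},{"khd":97,"r":34,"u":51},{"b":44,"lhe":10},{"adw":60,"bj":38,"ze":1},{"b":46,"eh":23,"xoe":18,"yai":84}],"dxe":{"i":[62,64,13],"q":{"cua":43,"d":39,"m":63,"o":25},"w":[55,82,61,24],"x":{"a":92,"pez":56,"t":25}}}
After op 8 (add /dxe/x/cr 8): {"bu":[{"ai":78,"q":2,"rs":54},{"khd":97,"r":34,"u":51},{"b":44,"lhe":10},{"adw":60,"bj":38,"ze":1},{"b":46,"eh":23,"xoe":18,"yai":84}],"dxe":{"i":[62,64,13],"q":{"cua":43,"d":39,"m":63,"o":25},"w":[55,82,61,24],"x":{"a":92,"cr":8,"pez":56,"t":25}}}
After op 9 (remove /bu/0/rs): {"bu":[{"ai":78,"q":2},{"khd":97,"r":34,"u":51},{"b":44,"lhe":10},{"adw":60,"bj":38,"ze":1},{"b":46,"eh":23,"xoe":18,"yai":84}],"dxe":{"i":[62,64,13],"q":{"cua":43,"d":39,"m":63,"o":25},"w":[55,82,61,24],"x":{"a":92,"cr":8,"pez":56,"t":25}}}
After op 10 (add /dxe/i/3 48): {"bu":[{"ai":78,"q":2},{"khd":97,"r":34,"u":51},{"b":44,"lhe":10},{"adw":60,"bj":38,"ze":1},{"b":46,"eh":23,"xoe":18,"yai":84}],"dxe":{"i":[62,64,13,48],"q":{"cua":43,"d":39,"m":63,"o":25},"w":[55,82,61,24],"x":{"a":92,"cr":8,"pez":56,"t":25}}}
After op 11 (remove /dxe/x/cr): {"bu":[{"ai":78,"q":2},{"khd":97,"r":34,"u":51},{"b":44,"lhe":10},{"adw":60,"bj":38,"ze":1},{"b":46,"eh":23,"xoe":18,"yai":84}],"dxe":{"i":[62,64,13,48],"q":{"cua":43,"d":39,"m":63,"o":25},"w":[55,82,61,24],"x":{"a":92,"pez":56,"t":25}}}
After op 12 (replace /dxe/w 67): {"bu":[{"ai":78,"q":2},{"khd":97,"r":34,"u":51},{"b":44,"lhe":10},{"adw":60,"bj":38,"ze":1},{"b":46,"eh":23,"xoe":18,"yai":84}],"dxe":{"i":[62,64,13,48],"q":{"cua":43,"d":39,"m":63,"o":25},"w":67,"x":{"a":92,"pez":56,"t":25}}}
After op 13 (add /bu/3/ze 7): {"bu":[{"ai":78,"q":2},{"khd":97,"r":34,"u":51},{"b":44,"lhe":10},{"adw":60,"bj":38,"ze":7},{"b":46,"eh":23,"xoe":18,"yai":84}],"dxe":{"i":[62,64,13,48],"q":{"cua":43,"d":39,"m":63,"o":25},"w":67,"x":{"a":92,"pez":56,"t":25}}}

Answer: {"bu":[{"ai":78,"q":2},{"khd":97,"r":34,"u":51},{"b":44,"lhe":10},{"adw":60,"bj":38,"ze":7},{"b":46,"eh":23,"xoe":18,"yai":84}],"dxe":{"i":[62,64,13,48],"q":{"cua":43,"d":39,"m":63,"o":25},"w":67,"x":{"a":92,"pez":56,"t":25}}}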